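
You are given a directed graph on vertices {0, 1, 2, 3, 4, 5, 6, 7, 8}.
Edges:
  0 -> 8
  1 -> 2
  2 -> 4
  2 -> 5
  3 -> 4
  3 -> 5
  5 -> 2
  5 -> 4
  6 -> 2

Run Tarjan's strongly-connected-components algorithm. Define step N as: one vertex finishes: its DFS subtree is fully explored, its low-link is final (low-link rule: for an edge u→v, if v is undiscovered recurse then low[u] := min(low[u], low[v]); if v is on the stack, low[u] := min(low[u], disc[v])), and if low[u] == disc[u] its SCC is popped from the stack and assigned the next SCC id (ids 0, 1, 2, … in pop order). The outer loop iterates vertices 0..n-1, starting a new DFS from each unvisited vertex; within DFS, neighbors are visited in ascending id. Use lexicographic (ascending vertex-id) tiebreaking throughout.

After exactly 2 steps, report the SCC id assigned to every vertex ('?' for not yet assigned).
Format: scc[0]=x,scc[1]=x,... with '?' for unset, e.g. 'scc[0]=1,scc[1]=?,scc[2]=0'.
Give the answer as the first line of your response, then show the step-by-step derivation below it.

scc[0]=1,scc[1]=?,scc[2]=?,scc[3]=?,scc[4]=?,scc[5]=?,scc[6]=?,scc[7]=?,scc[8]=0

step 1: low=(low[0]=0,low[1]=?,low[2]=?,low[3]=?,low[4]=?,low[5]=?,low[6]=?,low[7]=?,low[8]=1); scc=(scc[0]=?,scc[1]=?,scc[2]=?,scc[3]=?,scc[4]=?,scc[5]=?,scc[6]=?,scc[7]=?,scc[8]=0)
step 2: low=(low[0]=0,low[1]=?,low[2]=?,low[3]=?,low[4]=?,low[5]=?,low[6]=?,low[7]=?,low[8]=1); scc=(scc[0]=1,scc[1]=?,scc[2]=?,scc[3]=?,scc[4]=?,scc[5]=?,scc[6]=?,scc[7]=?,scc[8]=0)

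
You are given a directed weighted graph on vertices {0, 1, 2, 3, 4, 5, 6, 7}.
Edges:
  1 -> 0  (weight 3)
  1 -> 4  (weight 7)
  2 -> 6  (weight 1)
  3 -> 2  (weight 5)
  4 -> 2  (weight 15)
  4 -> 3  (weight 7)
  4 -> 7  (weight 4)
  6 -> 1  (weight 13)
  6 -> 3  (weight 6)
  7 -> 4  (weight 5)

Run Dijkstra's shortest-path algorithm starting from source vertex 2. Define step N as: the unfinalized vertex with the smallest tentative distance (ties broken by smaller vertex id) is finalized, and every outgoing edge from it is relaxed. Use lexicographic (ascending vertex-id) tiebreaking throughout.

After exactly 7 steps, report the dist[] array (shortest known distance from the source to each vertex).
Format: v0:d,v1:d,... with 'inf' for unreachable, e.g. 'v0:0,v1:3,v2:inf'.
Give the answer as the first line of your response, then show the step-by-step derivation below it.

v0:17,v1:14,v2:0,v3:7,v4:21,v5:inf,v6:1,v7:25

step 1: dist = v0:inf,v1:inf,v2:0,v3:inf,v4:inf,v5:inf,v6:1,v7:inf
step 2: dist = v0:inf,v1:14,v2:0,v3:7,v4:inf,v5:inf,v6:1,v7:inf
step 3: dist = v0:inf,v1:14,v2:0,v3:7,v4:inf,v5:inf,v6:1,v7:inf
step 4: dist = v0:17,v1:14,v2:0,v3:7,v4:21,v5:inf,v6:1,v7:inf
step 5: dist = v0:17,v1:14,v2:0,v3:7,v4:21,v5:inf,v6:1,v7:inf
step 6: dist = v0:17,v1:14,v2:0,v3:7,v4:21,v5:inf,v6:1,v7:25
step 7: dist = v0:17,v1:14,v2:0,v3:7,v4:21,v5:inf,v6:1,v7:25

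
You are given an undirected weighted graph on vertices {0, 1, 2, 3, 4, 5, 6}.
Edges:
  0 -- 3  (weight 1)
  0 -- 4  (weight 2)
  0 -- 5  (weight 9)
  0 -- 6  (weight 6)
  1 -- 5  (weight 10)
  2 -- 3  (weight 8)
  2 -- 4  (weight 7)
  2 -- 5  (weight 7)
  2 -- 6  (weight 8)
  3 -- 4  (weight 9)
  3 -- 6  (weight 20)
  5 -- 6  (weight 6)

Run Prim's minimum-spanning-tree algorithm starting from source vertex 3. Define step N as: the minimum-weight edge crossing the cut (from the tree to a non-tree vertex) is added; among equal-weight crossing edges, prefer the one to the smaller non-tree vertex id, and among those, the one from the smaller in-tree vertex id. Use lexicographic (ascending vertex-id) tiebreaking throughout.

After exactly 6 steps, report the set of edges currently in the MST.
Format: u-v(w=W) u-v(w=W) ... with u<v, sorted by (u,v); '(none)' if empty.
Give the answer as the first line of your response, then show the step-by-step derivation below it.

0-3(w=1) 0-4(w=2) 0-6(w=6) 1-5(w=10) 2-4(w=7) 5-6(w=6)

step 1: add edge 0-3 (w=1); MST = {0-3(w=1)}
step 2: add edge 0-4 (w=2); MST = {0-3(w=1) 0-4(w=2)}
step 3: add edge 0-6 (w=6); MST = {0-3(w=1) 0-4(w=2) 0-6(w=6)}
step 4: add edge 5-6 (w=6); MST = {0-3(w=1) 0-4(w=2) 0-6(w=6) 5-6(w=6)}
step 5: add edge 2-4 (w=7); MST = {0-3(w=1) 0-4(w=2) 0-6(w=6) 2-4(w=7) 5-6(w=6)}
step 6: add edge 1-5 (w=10); MST = {0-3(w=1) 0-4(w=2) 0-6(w=6) 1-5(w=10) 2-4(w=7) 5-6(w=6)}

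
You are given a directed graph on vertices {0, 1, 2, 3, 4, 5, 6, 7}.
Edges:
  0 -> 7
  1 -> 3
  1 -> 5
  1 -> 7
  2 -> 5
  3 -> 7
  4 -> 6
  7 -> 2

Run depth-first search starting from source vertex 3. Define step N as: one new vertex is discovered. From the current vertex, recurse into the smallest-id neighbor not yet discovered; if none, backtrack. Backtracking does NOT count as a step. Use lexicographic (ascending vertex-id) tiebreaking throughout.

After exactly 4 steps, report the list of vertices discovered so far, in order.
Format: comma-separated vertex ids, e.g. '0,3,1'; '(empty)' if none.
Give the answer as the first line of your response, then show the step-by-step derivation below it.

3,7,2,5

step 1: discover 3; path=3; order=3
step 2: discover 7; path=3>7; order=3,7
step 3: discover 2; path=3>7>2; order=3,7,2
step 4: discover 5; path=3>7>2>5; order=3,7,2,5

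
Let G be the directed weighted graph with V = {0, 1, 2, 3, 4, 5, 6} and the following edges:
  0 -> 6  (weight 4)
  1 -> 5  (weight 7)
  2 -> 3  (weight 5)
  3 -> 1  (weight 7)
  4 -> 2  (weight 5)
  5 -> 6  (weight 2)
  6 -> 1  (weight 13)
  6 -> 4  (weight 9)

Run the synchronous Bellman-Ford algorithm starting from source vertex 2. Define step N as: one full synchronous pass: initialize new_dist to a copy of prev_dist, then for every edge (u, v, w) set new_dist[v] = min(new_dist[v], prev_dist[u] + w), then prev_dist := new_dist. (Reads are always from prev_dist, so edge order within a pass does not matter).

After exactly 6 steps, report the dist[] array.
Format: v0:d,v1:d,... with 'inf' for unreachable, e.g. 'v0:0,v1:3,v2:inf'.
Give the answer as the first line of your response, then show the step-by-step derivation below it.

v0:inf,v1:12,v2:0,v3:5,v4:30,v5:19,v6:21

step 1: dist = v0:inf,v1:inf,v2:0,v3:5,v4:inf,v5:inf,v6:inf
step 2: dist = v0:inf,v1:12,v2:0,v3:5,v4:inf,v5:inf,v6:inf
step 3: dist = v0:inf,v1:12,v2:0,v3:5,v4:inf,v5:19,v6:inf
step 4: dist = v0:inf,v1:12,v2:0,v3:5,v4:inf,v5:19,v6:21
step 5: dist = v0:inf,v1:12,v2:0,v3:5,v4:30,v5:19,v6:21
step 6: dist = v0:inf,v1:12,v2:0,v3:5,v4:30,v5:19,v6:21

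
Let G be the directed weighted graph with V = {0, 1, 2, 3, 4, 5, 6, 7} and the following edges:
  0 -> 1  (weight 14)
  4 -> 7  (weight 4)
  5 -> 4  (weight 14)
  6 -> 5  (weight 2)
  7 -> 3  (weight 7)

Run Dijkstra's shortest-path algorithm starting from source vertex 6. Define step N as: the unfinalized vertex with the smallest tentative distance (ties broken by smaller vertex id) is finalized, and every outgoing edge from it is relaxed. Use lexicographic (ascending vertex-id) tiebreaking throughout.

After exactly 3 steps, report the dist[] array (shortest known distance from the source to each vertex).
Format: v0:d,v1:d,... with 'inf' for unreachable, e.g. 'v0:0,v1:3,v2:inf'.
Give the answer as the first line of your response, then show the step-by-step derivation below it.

v0:inf,v1:inf,v2:inf,v3:inf,v4:16,v5:2,v6:0,v7:20

step 1: dist = v0:inf,v1:inf,v2:inf,v3:inf,v4:inf,v5:2,v6:0,v7:inf
step 2: dist = v0:inf,v1:inf,v2:inf,v3:inf,v4:16,v5:2,v6:0,v7:inf
step 3: dist = v0:inf,v1:inf,v2:inf,v3:inf,v4:16,v5:2,v6:0,v7:20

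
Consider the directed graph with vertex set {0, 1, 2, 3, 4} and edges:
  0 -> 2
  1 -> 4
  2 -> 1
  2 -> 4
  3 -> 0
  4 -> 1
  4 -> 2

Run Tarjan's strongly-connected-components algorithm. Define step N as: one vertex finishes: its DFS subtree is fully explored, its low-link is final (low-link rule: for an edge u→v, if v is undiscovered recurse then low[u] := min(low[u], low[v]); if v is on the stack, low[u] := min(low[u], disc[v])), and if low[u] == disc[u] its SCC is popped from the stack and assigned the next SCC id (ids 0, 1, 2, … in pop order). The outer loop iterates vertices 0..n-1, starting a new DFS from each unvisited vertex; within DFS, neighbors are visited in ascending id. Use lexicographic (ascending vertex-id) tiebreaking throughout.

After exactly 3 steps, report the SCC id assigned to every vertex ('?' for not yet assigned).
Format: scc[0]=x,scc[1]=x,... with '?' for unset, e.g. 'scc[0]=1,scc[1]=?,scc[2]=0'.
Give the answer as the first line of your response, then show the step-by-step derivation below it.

scc[0]=?,scc[1]=0,scc[2]=0,scc[3]=?,scc[4]=0

step 1: low=(low[0]=0,low[1]=2,low[2]=1,low[3]=?,low[4]=1); scc=(scc[0]=?,scc[1]=?,scc[2]=?,scc[3]=?,scc[4]=?)
step 2: low=(low[0]=0,low[1]=1,low[2]=1,low[3]=?,low[4]=1); scc=(scc[0]=?,scc[1]=?,scc[2]=?,scc[3]=?,scc[4]=?)
step 3: low=(low[0]=0,low[1]=1,low[2]=1,low[3]=?,low[4]=1); scc=(scc[0]=?,scc[1]=0,scc[2]=0,scc[3]=?,scc[4]=0)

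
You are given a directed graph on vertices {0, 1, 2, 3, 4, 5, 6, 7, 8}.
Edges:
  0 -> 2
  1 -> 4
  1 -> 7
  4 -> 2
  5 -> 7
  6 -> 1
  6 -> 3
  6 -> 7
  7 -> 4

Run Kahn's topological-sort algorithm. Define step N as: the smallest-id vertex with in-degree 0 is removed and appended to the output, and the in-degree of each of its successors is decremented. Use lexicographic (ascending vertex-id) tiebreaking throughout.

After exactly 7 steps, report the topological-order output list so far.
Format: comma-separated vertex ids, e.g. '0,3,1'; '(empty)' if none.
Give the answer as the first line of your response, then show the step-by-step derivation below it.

0,5,6,1,3,7,4

step 1: output 0; order=[0]; indeg=(0,1,1,1,2,0,0,3,0)
step 2: output 5; order=[0,5]; indeg=(0,1,1,1,2,0,0,2,0)
step 3: output 6; order=[0,5,6]; indeg=(0,0,1,0,2,0,0,1,0)
step 4: output 1; order=[0,5,6,1]; indeg=(0,0,1,0,1,0,0,0,0)
step 5: output 3; order=[0,5,6,1,3]; indeg=(0,0,1,0,1,0,0,0,0)
step 6: output 7; order=[0,5,6,1,3,7]; indeg=(0,0,1,0,0,0,0,0,0)
step 7: output 4; order=[0,5,6,1,3,7,4]; indeg=(0,0,0,0,0,0,0,0,0)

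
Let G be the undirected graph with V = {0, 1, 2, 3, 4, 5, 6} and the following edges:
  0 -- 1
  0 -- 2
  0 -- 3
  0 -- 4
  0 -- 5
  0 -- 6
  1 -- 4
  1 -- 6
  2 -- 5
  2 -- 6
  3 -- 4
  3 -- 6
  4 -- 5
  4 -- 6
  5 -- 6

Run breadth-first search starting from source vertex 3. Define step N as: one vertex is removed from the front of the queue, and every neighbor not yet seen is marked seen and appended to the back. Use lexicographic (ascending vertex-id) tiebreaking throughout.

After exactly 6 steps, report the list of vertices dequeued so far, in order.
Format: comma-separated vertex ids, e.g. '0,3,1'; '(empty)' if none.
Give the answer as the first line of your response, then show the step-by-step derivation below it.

3,0,4,6,1,2

step 1: dequeue 3; queue=[0,4,6]; order=3
step 2: dequeue 0; queue=[4,6,1,2,5]; order=3,0
step 3: dequeue 4; queue=[6,1,2,5]; order=3,0,4
step 4: dequeue 6; queue=[1,2,5]; order=3,0,4,6
step 5: dequeue 1; queue=[2,5]; order=3,0,4,6,1
step 6: dequeue 2; queue=[5]; order=3,0,4,6,1,2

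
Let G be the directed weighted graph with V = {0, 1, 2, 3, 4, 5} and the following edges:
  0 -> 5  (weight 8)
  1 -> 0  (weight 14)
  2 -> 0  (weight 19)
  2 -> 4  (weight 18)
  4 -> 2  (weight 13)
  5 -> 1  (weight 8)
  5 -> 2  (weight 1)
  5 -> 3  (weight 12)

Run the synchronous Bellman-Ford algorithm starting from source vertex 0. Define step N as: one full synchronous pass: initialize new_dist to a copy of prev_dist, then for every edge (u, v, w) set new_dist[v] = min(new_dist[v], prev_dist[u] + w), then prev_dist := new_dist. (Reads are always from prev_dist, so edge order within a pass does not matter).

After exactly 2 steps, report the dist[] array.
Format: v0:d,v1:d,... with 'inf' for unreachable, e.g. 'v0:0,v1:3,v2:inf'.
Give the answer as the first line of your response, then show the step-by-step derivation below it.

v0:0,v1:16,v2:9,v3:20,v4:inf,v5:8

step 1: dist = v0:0,v1:inf,v2:inf,v3:inf,v4:inf,v5:8
step 2: dist = v0:0,v1:16,v2:9,v3:20,v4:inf,v5:8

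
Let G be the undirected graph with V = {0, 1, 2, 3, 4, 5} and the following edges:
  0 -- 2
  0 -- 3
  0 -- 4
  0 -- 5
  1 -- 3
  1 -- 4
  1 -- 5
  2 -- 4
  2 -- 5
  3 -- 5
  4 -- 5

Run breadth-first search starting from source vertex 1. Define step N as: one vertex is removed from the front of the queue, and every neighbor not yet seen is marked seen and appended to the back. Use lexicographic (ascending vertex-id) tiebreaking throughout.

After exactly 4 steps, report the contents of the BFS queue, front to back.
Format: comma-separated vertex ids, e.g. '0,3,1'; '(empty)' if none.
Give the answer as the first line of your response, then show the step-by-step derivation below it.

0,2

step 1: dequeue 1; queue=[3,4,5]; order=1
step 2: dequeue 3; queue=[4,5,0]; order=1,3
step 3: dequeue 4; queue=[5,0,2]; order=1,3,4
step 4: dequeue 5; queue=[0,2]; order=1,3,4,5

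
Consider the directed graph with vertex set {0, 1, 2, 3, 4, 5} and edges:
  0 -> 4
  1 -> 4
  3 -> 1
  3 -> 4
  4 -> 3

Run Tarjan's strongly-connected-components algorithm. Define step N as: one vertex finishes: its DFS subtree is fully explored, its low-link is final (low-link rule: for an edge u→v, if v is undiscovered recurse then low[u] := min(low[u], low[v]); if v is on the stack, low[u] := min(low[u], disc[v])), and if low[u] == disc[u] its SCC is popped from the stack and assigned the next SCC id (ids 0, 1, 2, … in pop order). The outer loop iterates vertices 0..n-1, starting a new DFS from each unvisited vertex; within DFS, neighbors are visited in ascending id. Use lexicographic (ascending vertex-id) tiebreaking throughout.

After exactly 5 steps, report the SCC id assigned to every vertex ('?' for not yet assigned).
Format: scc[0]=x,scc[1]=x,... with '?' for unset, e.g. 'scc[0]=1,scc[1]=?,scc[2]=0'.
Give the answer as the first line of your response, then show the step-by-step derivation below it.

scc[0]=1,scc[1]=0,scc[2]=2,scc[3]=0,scc[4]=0,scc[5]=?

step 1: low=(low[0]=0,low[1]=1,low[2]=?,low[3]=2,low[4]=1,low[5]=?); scc=(scc[0]=?,scc[1]=?,scc[2]=?,scc[3]=?,scc[4]=?,scc[5]=?)
step 2: low=(low[0]=0,low[1]=1,low[2]=?,low[3]=1,low[4]=1,low[5]=?); scc=(scc[0]=?,scc[1]=?,scc[2]=?,scc[3]=?,scc[4]=?,scc[5]=?)
step 3: low=(low[0]=0,low[1]=1,low[2]=?,low[3]=1,low[4]=1,low[5]=?); scc=(scc[0]=?,scc[1]=0,scc[2]=?,scc[3]=0,scc[4]=0,scc[5]=?)
step 4: low=(low[0]=0,low[1]=1,low[2]=?,low[3]=1,low[4]=1,low[5]=?); scc=(scc[0]=1,scc[1]=0,scc[2]=?,scc[3]=0,scc[4]=0,scc[5]=?)
step 5: low=(low[0]=0,low[1]=1,low[2]=4,low[3]=1,low[4]=1,low[5]=?); scc=(scc[0]=1,scc[1]=0,scc[2]=2,scc[3]=0,scc[4]=0,scc[5]=?)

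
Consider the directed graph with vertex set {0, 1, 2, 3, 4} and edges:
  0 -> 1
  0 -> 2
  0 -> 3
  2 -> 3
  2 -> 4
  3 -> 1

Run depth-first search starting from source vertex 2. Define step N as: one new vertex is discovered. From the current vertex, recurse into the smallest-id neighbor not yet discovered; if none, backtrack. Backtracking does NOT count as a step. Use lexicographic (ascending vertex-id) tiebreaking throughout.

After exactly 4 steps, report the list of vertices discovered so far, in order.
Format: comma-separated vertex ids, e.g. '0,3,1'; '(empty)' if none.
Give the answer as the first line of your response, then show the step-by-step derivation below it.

2,3,1,4

step 1: discover 2; path=2; order=2
step 2: discover 3; path=2>3; order=2,3
step 3: discover 1; path=2>3>1; order=2,3,1
step 4: discover 4; path=2>4; order=2,3,1,4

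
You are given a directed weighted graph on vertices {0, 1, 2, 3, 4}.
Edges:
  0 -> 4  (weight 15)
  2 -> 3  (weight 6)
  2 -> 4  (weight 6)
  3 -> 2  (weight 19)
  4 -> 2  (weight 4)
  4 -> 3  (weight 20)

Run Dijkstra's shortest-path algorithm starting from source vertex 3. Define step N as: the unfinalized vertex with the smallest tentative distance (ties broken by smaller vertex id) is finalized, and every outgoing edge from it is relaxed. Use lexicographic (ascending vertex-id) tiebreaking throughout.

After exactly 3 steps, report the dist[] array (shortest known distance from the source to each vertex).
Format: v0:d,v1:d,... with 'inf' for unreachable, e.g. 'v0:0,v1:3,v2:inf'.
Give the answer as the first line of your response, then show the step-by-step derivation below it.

v0:inf,v1:inf,v2:19,v3:0,v4:25

step 1: dist = v0:inf,v1:inf,v2:19,v3:0,v4:inf
step 2: dist = v0:inf,v1:inf,v2:19,v3:0,v4:25
step 3: dist = v0:inf,v1:inf,v2:19,v3:0,v4:25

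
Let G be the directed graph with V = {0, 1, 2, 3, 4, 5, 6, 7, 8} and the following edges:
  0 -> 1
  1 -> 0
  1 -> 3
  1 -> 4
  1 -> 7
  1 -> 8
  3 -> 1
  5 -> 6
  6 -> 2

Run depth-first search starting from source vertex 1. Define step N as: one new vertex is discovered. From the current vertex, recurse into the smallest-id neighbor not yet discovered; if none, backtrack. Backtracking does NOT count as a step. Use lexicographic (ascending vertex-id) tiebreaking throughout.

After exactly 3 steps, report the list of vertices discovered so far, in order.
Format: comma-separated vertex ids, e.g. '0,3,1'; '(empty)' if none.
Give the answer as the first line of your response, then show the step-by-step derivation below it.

1,0,3

step 1: discover 1; path=1; order=1
step 2: discover 0; path=1>0; order=1,0
step 3: discover 3; path=1>3; order=1,0,3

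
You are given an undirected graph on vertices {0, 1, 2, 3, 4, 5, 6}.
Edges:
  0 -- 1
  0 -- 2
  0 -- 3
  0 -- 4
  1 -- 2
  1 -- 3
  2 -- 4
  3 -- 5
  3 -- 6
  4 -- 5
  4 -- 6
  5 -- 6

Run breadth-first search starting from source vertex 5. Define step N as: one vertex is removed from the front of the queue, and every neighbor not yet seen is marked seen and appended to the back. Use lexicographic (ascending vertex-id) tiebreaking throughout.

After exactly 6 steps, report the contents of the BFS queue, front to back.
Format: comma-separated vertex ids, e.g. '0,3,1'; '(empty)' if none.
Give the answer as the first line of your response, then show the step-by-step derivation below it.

2

step 1: dequeue 5; queue=[3,4,6]; order=5
step 2: dequeue 3; queue=[4,6,0,1]; order=5,3
step 3: dequeue 4; queue=[6,0,1,2]; order=5,3,4
step 4: dequeue 6; queue=[0,1,2]; order=5,3,4,6
step 5: dequeue 0; queue=[1,2]; order=5,3,4,6,0
step 6: dequeue 1; queue=[2]; order=5,3,4,6,0,1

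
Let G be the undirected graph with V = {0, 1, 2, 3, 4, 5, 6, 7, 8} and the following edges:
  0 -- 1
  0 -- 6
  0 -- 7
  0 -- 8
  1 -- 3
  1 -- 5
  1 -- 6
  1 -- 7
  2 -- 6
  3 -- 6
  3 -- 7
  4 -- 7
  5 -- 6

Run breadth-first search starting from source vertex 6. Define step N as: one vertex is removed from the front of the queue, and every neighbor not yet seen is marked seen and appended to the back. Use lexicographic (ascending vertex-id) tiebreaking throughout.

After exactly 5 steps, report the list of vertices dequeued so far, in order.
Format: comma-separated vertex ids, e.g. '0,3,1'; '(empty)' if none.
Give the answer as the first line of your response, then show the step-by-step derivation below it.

6,0,1,2,3

step 1: dequeue 6; queue=[0,1,2,3,5]; order=6
step 2: dequeue 0; queue=[1,2,3,5,7,8]; order=6,0
step 3: dequeue 1; queue=[2,3,5,7,8]; order=6,0,1
step 4: dequeue 2; queue=[3,5,7,8]; order=6,0,1,2
step 5: dequeue 3; queue=[5,7,8]; order=6,0,1,2,3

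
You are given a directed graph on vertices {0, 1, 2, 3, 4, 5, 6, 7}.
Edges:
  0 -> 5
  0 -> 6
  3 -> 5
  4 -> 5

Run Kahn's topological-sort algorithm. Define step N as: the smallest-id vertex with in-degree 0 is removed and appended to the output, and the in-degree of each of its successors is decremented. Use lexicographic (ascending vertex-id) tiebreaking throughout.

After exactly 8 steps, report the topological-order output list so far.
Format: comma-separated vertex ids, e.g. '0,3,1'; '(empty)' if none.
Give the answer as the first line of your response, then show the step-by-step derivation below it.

0,1,2,3,4,5,6,7

step 1: output 0; order=[0]; indeg=(0,0,0,0,0,2,0,0)
step 2: output 1; order=[0,1]; indeg=(0,0,0,0,0,2,0,0)
step 3: output 2; order=[0,1,2]; indeg=(0,0,0,0,0,2,0,0)
step 4: output 3; order=[0,1,2,3]; indeg=(0,0,0,0,0,1,0,0)
step 5: output 4; order=[0,1,2,3,4]; indeg=(0,0,0,0,0,0,0,0)
step 6: output 5; order=[0,1,2,3,4,5]; indeg=(0,0,0,0,0,0,0,0)
step 7: output 6; order=[0,1,2,3,4,5,6]; indeg=(0,0,0,0,0,0,0,0)
step 8: output 7; order=[0,1,2,3,4,5,6,7]; indeg=(0,0,0,0,0,0,0,0)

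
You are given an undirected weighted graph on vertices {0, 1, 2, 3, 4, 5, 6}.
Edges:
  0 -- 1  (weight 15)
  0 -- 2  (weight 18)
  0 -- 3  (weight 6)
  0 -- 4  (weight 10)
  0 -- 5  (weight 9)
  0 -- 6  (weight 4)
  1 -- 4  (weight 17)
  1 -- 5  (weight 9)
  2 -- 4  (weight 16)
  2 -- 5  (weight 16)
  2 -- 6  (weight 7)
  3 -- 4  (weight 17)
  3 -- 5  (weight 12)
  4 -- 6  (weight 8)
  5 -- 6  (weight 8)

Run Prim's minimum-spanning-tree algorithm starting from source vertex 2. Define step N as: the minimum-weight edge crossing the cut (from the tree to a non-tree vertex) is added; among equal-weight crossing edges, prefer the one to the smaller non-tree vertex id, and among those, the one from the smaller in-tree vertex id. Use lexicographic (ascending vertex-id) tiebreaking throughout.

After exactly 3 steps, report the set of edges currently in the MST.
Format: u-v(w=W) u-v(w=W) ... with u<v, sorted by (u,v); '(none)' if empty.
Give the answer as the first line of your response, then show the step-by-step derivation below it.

0-3(w=6) 0-6(w=4) 2-6(w=7)

step 1: add edge 2-6 (w=7); MST = {2-6(w=7)}
step 2: add edge 0-6 (w=4); MST = {0-6(w=4) 2-6(w=7)}
step 3: add edge 0-3 (w=6); MST = {0-3(w=6) 0-6(w=4) 2-6(w=7)}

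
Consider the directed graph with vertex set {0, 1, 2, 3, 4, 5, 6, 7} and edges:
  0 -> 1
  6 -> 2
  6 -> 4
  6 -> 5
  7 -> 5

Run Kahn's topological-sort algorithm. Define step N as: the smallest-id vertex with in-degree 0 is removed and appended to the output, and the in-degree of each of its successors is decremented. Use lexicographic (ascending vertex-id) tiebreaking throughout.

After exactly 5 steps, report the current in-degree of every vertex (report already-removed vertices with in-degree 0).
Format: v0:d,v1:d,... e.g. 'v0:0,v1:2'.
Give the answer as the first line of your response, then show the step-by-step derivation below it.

v0:0,v1:0,v2:0,v3:0,v4:0,v5:1,v6:0,v7:0

step 1: output 0; order=[0]; indeg=(0,0,1,0,1,2,0,0)
step 2: output 1; order=[0,1]; indeg=(0,0,1,0,1,2,0,0)
step 3: output 3; order=[0,1,3]; indeg=(0,0,1,0,1,2,0,0)
step 4: output 6; order=[0,1,3,6]; indeg=(0,0,0,0,0,1,0,0)
step 5: output 2; order=[0,1,3,6,2]; indeg=(0,0,0,0,0,1,0,0)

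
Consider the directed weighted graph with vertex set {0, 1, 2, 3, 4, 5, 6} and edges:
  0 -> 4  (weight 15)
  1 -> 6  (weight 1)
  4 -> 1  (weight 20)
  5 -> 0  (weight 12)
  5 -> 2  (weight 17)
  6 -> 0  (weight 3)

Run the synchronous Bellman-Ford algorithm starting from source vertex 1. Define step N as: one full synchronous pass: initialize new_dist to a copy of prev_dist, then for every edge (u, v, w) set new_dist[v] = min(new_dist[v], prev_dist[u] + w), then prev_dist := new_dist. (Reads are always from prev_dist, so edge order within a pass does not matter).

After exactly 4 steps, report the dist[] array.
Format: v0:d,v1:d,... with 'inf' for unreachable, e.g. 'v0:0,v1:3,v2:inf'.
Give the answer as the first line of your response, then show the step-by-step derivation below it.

v0:4,v1:0,v2:inf,v3:inf,v4:19,v5:inf,v6:1

step 1: dist = v0:inf,v1:0,v2:inf,v3:inf,v4:inf,v5:inf,v6:1
step 2: dist = v0:4,v1:0,v2:inf,v3:inf,v4:inf,v5:inf,v6:1
step 3: dist = v0:4,v1:0,v2:inf,v3:inf,v4:19,v5:inf,v6:1
step 4: dist = v0:4,v1:0,v2:inf,v3:inf,v4:19,v5:inf,v6:1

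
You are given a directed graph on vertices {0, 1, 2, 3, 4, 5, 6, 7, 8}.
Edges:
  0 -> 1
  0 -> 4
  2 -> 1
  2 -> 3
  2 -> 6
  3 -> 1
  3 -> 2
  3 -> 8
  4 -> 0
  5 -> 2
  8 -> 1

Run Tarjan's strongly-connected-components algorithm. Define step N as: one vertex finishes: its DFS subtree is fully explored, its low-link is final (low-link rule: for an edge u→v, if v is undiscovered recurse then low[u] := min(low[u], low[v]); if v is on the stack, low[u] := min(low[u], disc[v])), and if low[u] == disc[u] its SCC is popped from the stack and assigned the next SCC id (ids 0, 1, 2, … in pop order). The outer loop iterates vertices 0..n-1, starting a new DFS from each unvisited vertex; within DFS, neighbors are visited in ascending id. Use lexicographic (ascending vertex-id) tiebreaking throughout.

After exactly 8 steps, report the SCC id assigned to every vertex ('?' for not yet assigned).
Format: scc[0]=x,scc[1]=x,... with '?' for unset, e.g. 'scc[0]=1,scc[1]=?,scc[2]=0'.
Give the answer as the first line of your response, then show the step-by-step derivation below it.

scc[0]=1,scc[1]=0,scc[2]=4,scc[3]=4,scc[4]=1,scc[5]=5,scc[6]=3,scc[7]=?,scc[8]=2

step 1: low=(low[0]=0,low[1]=1,low[2]=?,low[3]=?,low[4]=?,low[5]=?,low[6]=?,low[7]=?,low[8]=?); scc=(scc[0]=?,scc[1]=0,scc[2]=?,scc[3]=?,scc[4]=?,scc[5]=?,scc[6]=?,scc[7]=?,scc[8]=?)
step 2: low=(low[0]=0,low[1]=1,low[2]=?,low[3]=?,low[4]=0,low[5]=?,low[6]=?,low[7]=?,low[8]=?); scc=(scc[0]=?,scc[1]=0,scc[2]=?,scc[3]=?,scc[4]=?,scc[5]=?,scc[6]=?,scc[7]=?,scc[8]=?)
step 3: low=(low[0]=0,low[1]=1,low[2]=?,low[3]=?,low[4]=0,low[5]=?,low[6]=?,low[7]=?,low[8]=?); scc=(scc[0]=1,scc[1]=0,scc[2]=?,scc[3]=?,scc[4]=1,scc[5]=?,scc[6]=?,scc[7]=?,scc[8]=?)
step 4: low=(low[0]=0,low[1]=1,low[2]=3,low[3]=3,low[4]=0,low[5]=?,low[6]=?,low[7]=?,low[8]=5); scc=(scc[0]=1,scc[1]=0,scc[2]=?,scc[3]=?,scc[4]=1,scc[5]=?,scc[6]=?,scc[7]=?,scc[8]=2)
step 5: low=(low[0]=0,low[1]=1,low[2]=3,low[3]=3,low[4]=0,low[5]=?,low[6]=?,low[7]=?,low[8]=5); scc=(scc[0]=1,scc[1]=0,scc[2]=?,scc[3]=?,scc[4]=1,scc[5]=?,scc[6]=?,scc[7]=?,scc[8]=2)
step 6: low=(low[0]=0,low[1]=1,low[2]=3,low[3]=3,low[4]=0,low[5]=?,low[6]=6,low[7]=?,low[8]=5); scc=(scc[0]=1,scc[1]=0,scc[2]=?,scc[3]=?,scc[4]=1,scc[5]=?,scc[6]=3,scc[7]=?,scc[8]=2)
step 7: low=(low[0]=0,low[1]=1,low[2]=3,low[3]=3,low[4]=0,low[5]=?,low[6]=6,low[7]=?,low[8]=5); scc=(scc[0]=1,scc[1]=0,scc[2]=4,scc[3]=4,scc[4]=1,scc[5]=?,scc[6]=3,scc[7]=?,scc[8]=2)
step 8: low=(low[0]=0,low[1]=1,low[2]=3,low[3]=3,low[4]=0,low[5]=7,low[6]=6,low[7]=?,low[8]=5); scc=(scc[0]=1,scc[1]=0,scc[2]=4,scc[3]=4,scc[4]=1,scc[5]=5,scc[6]=3,scc[7]=?,scc[8]=2)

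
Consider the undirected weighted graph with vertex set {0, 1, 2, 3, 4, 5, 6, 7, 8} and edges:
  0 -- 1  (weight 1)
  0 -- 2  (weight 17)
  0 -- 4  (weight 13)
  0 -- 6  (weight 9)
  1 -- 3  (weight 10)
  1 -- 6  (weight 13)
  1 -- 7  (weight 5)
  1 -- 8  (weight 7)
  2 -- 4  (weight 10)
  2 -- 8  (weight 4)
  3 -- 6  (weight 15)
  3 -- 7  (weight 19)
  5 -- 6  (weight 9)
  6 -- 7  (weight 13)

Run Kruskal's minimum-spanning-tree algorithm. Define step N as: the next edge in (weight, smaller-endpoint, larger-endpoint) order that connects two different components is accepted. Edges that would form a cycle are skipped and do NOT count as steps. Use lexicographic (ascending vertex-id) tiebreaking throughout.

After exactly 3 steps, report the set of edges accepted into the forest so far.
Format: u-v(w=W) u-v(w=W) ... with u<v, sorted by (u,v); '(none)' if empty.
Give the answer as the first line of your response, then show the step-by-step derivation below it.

0-1(w=1) 1-7(w=5) 2-8(w=4)

step 1: add edge 0-1 (w=1); MST = {0-1(w=1)}
step 2: add edge 2-8 (w=4); MST = {0-1(w=1) 2-8(w=4)}
step 3: add edge 1-7 (w=5); MST = {0-1(w=1) 1-7(w=5) 2-8(w=4)}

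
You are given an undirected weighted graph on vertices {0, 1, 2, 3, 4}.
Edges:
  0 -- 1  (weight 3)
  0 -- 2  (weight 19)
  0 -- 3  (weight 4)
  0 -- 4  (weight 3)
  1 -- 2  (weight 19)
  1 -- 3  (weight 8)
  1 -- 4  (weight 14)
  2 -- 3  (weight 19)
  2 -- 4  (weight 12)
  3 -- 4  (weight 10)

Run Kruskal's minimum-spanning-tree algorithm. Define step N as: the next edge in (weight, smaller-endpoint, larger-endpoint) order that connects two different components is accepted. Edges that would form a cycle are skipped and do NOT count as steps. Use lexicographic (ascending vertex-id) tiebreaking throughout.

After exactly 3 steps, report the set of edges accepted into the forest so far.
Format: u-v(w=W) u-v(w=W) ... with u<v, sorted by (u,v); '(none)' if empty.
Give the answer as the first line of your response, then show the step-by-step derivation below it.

0-1(w=3) 0-3(w=4) 0-4(w=3)

step 1: add edge 0-1 (w=3); MST = {0-1(w=3)}
step 2: add edge 0-4 (w=3); MST = {0-1(w=3) 0-4(w=3)}
step 3: add edge 0-3 (w=4); MST = {0-1(w=3) 0-3(w=4) 0-4(w=3)}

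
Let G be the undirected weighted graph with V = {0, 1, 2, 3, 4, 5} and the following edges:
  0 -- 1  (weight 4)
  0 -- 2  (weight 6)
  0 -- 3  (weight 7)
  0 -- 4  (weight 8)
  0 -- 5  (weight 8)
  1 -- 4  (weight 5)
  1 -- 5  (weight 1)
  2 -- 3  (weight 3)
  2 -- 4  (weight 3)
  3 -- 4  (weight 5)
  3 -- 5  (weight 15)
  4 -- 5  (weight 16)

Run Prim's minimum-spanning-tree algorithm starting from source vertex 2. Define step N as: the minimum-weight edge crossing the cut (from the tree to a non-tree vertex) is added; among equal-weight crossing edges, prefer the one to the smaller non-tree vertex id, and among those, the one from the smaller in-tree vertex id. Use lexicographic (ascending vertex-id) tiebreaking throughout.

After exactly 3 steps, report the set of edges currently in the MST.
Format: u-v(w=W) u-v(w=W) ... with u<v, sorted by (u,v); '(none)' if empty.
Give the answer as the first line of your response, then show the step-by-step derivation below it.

1-4(w=5) 2-3(w=3) 2-4(w=3)

step 1: add edge 2-3 (w=3); MST = {2-3(w=3)}
step 2: add edge 2-4 (w=3); MST = {2-3(w=3) 2-4(w=3)}
step 3: add edge 1-4 (w=5); MST = {1-4(w=5) 2-3(w=3) 2-4(w=3)}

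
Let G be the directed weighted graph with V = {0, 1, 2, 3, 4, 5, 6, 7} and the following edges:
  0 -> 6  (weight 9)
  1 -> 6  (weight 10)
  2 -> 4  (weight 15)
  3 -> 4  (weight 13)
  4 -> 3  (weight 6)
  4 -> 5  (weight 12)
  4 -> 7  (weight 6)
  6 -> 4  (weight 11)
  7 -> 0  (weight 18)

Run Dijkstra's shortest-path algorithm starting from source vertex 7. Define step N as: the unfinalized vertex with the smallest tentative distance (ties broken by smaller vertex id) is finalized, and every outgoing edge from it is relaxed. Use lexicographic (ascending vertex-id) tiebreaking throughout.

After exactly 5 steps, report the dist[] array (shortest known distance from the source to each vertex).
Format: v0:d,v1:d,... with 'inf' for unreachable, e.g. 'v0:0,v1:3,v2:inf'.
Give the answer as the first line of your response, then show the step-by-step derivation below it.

v0:18,v1:inf,v2:inf,v3:44,v4:38,v5:50,v6:27,v7:0

step 1: dist = v0:18,v1:inf,v2:inf,v3:inf,v4:inf,v5:inf,v6:inf,v7:0
step 2: dist = v0:18,v1:inf,v2:inf,v3:inf,v4:inf,v5:inf,v6:27,v7:0
step 3: dist = v0:18,v1:inf,v2:inf,v3:inf,v4:38,v5:inf,v6:27,v7:0
step 4: dist = v0:18,v1:inf,v2:inf,v3:44,v4:38,v5:50,v6:27,v7:0
step 5: dist = v0:18,v1:inf,v2:inf,v3:44,v4:38,v5:50,v6:27,v7:0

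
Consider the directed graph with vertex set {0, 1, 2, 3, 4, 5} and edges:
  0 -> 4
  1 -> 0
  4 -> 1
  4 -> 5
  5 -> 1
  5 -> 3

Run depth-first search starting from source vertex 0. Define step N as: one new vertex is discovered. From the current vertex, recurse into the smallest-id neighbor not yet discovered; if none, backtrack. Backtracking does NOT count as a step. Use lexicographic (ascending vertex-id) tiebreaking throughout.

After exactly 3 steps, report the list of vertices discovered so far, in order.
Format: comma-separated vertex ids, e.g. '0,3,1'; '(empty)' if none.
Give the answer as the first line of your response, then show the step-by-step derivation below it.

0,4,1

step 1: discover 0; path=0; order=0
step 2: discover 4; path=0>4; order=0,4
step 3: discover 1; path=0>4>1; order=0,4,1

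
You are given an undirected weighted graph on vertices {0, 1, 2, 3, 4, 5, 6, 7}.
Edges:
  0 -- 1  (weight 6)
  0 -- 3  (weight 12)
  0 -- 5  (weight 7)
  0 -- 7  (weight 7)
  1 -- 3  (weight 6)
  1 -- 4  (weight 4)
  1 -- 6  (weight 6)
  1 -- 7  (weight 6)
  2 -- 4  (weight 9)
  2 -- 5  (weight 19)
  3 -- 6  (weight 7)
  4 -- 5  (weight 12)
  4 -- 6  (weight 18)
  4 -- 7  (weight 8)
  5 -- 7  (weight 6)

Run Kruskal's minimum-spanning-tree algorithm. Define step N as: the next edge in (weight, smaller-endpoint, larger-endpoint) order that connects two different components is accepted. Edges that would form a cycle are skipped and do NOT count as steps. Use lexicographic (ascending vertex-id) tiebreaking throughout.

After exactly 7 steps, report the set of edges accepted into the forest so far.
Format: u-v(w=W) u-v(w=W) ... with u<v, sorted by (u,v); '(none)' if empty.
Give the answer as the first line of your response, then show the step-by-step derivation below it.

0-1(w=6) 1-3(w=6) 1-4(w=4) 1-6(w=6) 1-7(w=6) 2-4(w=9) 5-7(w=6)

step 1: add edge 1-4 (w=4); MST = {1-4(w=4)}
step 2: add edge 0-1 (w=6); MST = {0-1(w=6) 1-4(w=4)}
step 3: add edge 1-3 (w=6); MST = {0-1(w=6) 1-3(w=6) 1-4(w=4)}
step 4: add edge 1-6 (w=6); MST = {0-1(w=6) 1-3(w=6) 1-4(w=4) 1-6(w=6)}
step 5: add edge 1-7 (w=6); MST = {0-1(w=6) 1-3(w=6) 1-4(w=4) 1-6(w=6) 1-7(w=6)}
step 6: add edge 5-7 (w=6); MST = {0-1(w=6) 1-3(w=6) 1-4(w=4) 1-6(w=6) 1-7(w=6) 5-7(w=6)}
step 7: add edge 2-4 (w=9); MST = {0-1(w=6) 1-3(w=6) 1-4(w=4) 1-6(w=6) 1-7(w=6) 2-4(w=9) 5-7(w=6)}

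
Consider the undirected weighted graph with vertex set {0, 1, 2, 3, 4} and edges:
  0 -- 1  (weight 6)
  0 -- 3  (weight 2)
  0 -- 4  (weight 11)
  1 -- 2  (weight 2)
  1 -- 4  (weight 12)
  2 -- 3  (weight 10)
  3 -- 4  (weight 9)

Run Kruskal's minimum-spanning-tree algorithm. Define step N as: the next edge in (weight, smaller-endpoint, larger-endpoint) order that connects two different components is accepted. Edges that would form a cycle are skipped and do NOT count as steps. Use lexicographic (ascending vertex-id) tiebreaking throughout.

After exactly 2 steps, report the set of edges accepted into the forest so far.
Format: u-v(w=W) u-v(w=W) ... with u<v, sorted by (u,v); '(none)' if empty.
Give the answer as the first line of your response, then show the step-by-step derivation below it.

0-3(w=2) 1-2(w=2)

step 1: add edge 0-3 (w=2); MST = {0-3(w=2)}
step 2: add edge 1-2 (w=2); MST = {0-3(w=2) 1-2(w=2)}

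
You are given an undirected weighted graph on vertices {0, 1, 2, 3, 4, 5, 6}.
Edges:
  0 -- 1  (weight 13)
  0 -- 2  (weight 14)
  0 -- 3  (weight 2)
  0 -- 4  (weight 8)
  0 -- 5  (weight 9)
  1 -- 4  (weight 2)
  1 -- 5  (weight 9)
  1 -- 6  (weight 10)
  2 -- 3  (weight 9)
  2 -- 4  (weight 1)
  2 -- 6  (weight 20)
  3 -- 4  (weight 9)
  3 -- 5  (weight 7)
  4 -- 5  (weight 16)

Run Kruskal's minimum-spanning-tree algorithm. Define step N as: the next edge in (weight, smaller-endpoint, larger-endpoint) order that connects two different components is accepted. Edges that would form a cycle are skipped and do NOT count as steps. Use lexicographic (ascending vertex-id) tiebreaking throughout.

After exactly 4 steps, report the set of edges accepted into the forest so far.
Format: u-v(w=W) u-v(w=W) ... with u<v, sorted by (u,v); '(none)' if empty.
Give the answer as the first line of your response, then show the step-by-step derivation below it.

0-3(w=2) 1-4(w=2) 2-4(w=1) 3-5(w=7)

step 1: add edge 2-4 (w=1); MST = {2-4(w=1)}
step 2: add edge 0-3 (w=2); MST = {0-3(w=2) 2-4(w=1)}
step 3: add edge 1-4 (w=2); MST = {0-3(w=2) 1-4(w=2) 2-4(w=1)}
step 4: add edge 3-5 (w=7); MST = {0-3(w=2) 1-4(w=2) 2-4(w=1) 3-5(w=7)}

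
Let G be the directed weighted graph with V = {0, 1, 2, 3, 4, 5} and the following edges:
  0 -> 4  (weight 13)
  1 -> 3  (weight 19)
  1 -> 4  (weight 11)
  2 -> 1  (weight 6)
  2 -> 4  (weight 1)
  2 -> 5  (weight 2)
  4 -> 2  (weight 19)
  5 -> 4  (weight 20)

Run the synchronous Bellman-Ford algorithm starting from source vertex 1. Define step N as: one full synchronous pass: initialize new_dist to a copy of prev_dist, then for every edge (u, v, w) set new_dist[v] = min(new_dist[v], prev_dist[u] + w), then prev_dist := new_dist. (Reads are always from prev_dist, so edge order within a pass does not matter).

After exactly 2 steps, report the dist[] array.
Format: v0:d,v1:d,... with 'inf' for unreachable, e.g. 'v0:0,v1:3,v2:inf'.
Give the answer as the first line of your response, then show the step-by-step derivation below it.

v0:inf,v1:0,v2:30,v3:19,v4:11,v5:inf

step 1: dist = v0:inf,v1:0,v2:inf,v3:19,v4:11,v5:inf
step 2: dist = v0:inf,v1:0,v2:30,v3:19,v4:11,v5:inf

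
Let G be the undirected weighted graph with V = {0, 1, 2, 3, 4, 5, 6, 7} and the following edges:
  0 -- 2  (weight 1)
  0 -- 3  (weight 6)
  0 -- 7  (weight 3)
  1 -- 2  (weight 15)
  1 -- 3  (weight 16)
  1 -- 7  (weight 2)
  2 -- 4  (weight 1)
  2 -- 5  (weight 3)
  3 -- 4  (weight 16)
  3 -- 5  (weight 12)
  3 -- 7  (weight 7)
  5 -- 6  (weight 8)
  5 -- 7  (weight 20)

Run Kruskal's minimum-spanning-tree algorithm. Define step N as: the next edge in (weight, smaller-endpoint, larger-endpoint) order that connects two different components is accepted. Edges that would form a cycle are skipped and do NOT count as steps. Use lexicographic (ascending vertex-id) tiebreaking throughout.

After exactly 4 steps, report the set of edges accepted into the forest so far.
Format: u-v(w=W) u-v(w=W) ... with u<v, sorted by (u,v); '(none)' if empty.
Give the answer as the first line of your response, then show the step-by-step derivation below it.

0-2(w=1) 0-7(w=3) 1-7(w=2) 2-4(w=1)

step 1: add edge 0-2 (w=1); MST = {0-2(w=1)}
step 2: add edge 2-4 (w=1); MST = {0-2(w=1) 2-4(w=1)}
step 3: add edge 1-7 (w=2); MST = {0-2(w=1) 1-7(w=2) 2-4(w=1)}
step 4: add edge 0-7 (w=3); MST = {0-2(w=1) 0-7(w=3) 1-7(w=2) 2-4(w=1)}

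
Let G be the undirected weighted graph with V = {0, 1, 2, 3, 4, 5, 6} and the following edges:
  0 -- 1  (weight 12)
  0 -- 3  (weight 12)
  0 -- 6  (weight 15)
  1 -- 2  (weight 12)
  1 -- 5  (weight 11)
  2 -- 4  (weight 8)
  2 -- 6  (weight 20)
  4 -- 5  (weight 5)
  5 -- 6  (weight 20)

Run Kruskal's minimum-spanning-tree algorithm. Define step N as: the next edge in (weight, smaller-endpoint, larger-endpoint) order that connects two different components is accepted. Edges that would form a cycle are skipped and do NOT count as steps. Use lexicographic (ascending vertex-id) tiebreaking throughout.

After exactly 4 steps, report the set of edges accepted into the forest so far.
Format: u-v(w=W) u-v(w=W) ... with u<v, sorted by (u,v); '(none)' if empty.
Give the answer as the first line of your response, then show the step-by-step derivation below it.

0-1(w=12) 1-5(w=11) 2-4(w=8) 4-5(w=5)

step 1: add edge 4-5 (w=5); MST = {4-5(w=5)}
step 2: add edge 2-4 (w=8); MST = {2-4(w=8) 4-5(w=5)}
step 3: add edge 1-5 (w=11); MST = {1-5(w=11) 2-4(w=8) 4-5(w=5)}
step 4: add edge 0-1 (w=12); MST = {0-1(w=12) 1-5(w=11) 2-4(w=8) 4-5(w=5)}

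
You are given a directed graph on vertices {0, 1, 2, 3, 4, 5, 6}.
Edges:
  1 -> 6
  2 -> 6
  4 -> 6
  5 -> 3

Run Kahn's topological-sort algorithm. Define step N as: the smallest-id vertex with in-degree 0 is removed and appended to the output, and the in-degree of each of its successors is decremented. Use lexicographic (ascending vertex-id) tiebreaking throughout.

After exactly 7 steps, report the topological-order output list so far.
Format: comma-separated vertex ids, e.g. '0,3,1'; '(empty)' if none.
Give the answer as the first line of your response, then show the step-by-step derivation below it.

0,1,2,4,5,3,6

step 1: output 0; order=[0]; indeg=(0,0,0,1,0,0,3)
step 2: output 1; order=[0,1]; indeg=(0,0,0,1,0,0,2)
step 3: output 2; order=[0,1,2]; indeg=(0,0,0,1,0,0,1)
step 4: output 4; order=[0,1,2,4]; indeg=(0,0,0,1,0,0,0)
step 5: output 5; order=[0,1,2,4,5]; indeg=(0,0,0,0,0,0,0)
step 6: output 3; order=[0,1,2,4,5,3]; indeg=(0,0,0,0,0,0,0)
step 7: output 6; order=[0,1,2,4,5,3,6]; indeg=(0,0,0,0,0,0,0)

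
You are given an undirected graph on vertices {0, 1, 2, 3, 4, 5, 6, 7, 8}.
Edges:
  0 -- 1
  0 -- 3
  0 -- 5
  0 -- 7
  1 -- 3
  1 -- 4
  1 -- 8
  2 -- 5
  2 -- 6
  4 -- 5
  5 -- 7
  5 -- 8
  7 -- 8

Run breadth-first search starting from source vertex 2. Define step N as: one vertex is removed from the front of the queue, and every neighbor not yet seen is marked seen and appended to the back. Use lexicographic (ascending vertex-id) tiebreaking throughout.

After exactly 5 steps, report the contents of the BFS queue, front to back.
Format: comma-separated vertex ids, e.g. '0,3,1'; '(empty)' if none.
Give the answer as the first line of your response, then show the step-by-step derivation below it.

7,8,1,3

step 1: dequeue 2; queue=[5,6]; order=2
step 2: dequeue 5; queue=[6,0,4,7,8]; order=2,5
step 3: dequeue 6; queue=[0,4,7,8]; order=2,5,6
step 4: dequeue 0; queue=[4,7,8,1,3]; order=2,5,6,0
step 5: dequeue 4; queue=[7,8,1,3]; order=2,5,6,0,4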